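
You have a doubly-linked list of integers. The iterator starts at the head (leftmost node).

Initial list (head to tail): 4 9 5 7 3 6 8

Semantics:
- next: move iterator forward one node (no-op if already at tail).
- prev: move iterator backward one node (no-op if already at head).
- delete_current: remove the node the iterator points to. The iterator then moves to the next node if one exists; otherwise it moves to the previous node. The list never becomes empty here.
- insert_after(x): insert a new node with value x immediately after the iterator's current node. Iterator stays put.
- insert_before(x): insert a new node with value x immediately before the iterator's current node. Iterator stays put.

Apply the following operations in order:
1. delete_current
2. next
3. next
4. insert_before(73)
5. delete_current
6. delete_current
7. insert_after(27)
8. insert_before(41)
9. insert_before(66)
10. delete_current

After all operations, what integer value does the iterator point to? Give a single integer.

After 1 (delete_current): list=[9, 5, 7, 3, 6, 8] cursor@9
After 2 (next): list=[9, 5, 7, 3, 6, 8] cursor@5
After 3 (next): list=[9, 5, 7, 3, 6, 8] cursor@7
After 4 (insert_before(73)): list=[9, 5, 73, 7, 3, 6, 8] cursor@7
After 5 (delete_current): list=[9, 5, 73, 3, 6, 8] cursor@3
After 6 (delete_current): list=[9, 5, 73, 6, 8] cursor@6
After 7 (insert_after(27)): list=[9, 5, 73, 6, 27, 8] cursor@6
After 8 (insert_before(41)): list=[9, 5, 73, 41, 6, 27, 8] cursor@6
After 9 (insert_before(66)): list=[9, 5, 73, 41, 66, 6, 27, 8] cursor@6
After 10 (delete_current): list=[9, 5, 73, 41, 66, 27, 8] cursor@27

Answer: 27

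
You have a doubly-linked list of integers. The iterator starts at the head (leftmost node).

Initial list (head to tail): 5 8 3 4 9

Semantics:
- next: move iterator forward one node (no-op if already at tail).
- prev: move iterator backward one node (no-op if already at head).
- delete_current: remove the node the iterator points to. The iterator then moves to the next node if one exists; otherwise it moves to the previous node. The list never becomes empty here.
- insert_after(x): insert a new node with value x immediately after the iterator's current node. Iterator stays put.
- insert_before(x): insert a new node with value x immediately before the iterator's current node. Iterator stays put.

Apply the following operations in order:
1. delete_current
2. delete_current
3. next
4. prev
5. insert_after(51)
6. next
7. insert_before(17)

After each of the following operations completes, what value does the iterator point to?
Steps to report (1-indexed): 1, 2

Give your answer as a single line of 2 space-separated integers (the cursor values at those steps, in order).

Answer: 8 3

Derivation:
After 1 (delete_current): list=[8, 3, 4, 9] cursor@8
After 2 (delete_current): list=[3, 4, 9] cursor@3
After 3 (next): list=[3, 4, 9] cursor@4
After 4 (prev): list=[3, 4, 9] cursor@3
After 5 (insert_after(51)): list=[3, 51, 4, 9] cursor@3
After 6 (next): list=[3, 51, 4, 9] cursor@51
After 7 (insert_before(17)): list=[3, 17, 51, 4, 9] cursor@51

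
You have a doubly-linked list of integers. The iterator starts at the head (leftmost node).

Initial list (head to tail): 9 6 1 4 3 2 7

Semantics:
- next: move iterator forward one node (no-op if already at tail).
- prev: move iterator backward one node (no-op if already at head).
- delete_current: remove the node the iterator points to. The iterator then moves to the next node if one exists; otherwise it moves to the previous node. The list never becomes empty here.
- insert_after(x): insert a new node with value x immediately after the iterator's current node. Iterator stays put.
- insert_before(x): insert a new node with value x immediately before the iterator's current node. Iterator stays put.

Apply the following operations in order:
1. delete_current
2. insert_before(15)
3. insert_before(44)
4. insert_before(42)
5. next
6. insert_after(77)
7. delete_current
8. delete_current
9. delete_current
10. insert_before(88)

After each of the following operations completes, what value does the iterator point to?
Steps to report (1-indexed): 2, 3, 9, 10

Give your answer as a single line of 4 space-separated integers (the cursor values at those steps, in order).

After 1 (delete_current): list=[6, 1, 4, 3, 2, 7] cursor@6
After 2 (insert_before(15)): list=[15, 6, 1, 4, 3, 2, 7] cursor@6
After 3 (insert_before(44)): list=[15, 44, 6, 1, 4, 3, 2, 7] cursor@6
After 4 (insert_before(42)): list=[15, 44, 42, 6, 1, 4, 3, 2, 7] cursor@6
After 5 (next): list=[15, 44, 42, 6, 1, 4, 3, 2, 7] cursor@1
After 6 (insert_after(77)): list=[15, 44, 42, 6, 1, 77, 4, 3, 2, 7] cursor@1
After 7 (delete_current): list=[15, 44, 42, 6, 77, 4, 3, 2, 7] cursor@77
After 8 (delete_current): list=[15, 44, 42, 6, 4, 3, 2, 7] cursor@4
After 9 (delete_current): list=[15, 44, 42, 6, 3, 2, 7] cursor@3
After 10 (insert_before(88)): list=[15, 44, 42, 6, 88, 3, 2, 7] cursor@3

Answer: 6 6 3 3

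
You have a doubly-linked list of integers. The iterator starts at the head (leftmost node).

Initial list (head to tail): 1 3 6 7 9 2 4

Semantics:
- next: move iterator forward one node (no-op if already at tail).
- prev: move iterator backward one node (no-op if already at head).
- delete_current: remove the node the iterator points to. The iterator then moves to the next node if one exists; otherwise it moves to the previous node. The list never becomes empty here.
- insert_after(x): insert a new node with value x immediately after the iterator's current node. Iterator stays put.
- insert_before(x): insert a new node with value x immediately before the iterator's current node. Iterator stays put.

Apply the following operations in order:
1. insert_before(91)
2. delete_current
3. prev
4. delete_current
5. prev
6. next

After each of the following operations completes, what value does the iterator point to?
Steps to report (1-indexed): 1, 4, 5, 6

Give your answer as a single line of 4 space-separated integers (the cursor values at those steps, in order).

Answer: 1 3 3 6

Derivation:
After 1 (insert_before(91)): list=[91, 1, 3, 6, 7, 9, 2, 4] cursor@1
After 2 (delete_current): list=[91, 3, 6, 7, 9, 2, 4] cursor@3
After 3 (prev): list=[91, 3, 6, 7, 9, 2, 4] cursor@91
After 4 (delete_current): list=[3, 6, 7, 9, 2, 4] cursor@3
After 5 (prev): list=[3, 6, 7, 9, 2, 4] cursor@3
After 6 (next): list=[3, 6, 7, 9, 2, 4] cursor@6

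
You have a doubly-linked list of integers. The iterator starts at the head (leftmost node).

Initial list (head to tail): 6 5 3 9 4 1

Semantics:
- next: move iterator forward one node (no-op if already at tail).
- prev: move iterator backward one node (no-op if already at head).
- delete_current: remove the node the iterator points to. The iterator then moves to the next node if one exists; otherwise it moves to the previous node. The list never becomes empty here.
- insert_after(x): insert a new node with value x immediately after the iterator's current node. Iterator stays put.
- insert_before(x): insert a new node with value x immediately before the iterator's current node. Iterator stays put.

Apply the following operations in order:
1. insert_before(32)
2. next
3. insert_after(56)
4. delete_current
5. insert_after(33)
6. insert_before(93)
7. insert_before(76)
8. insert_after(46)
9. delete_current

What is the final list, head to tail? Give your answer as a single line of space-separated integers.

Answer: 32 6 93 76 46 33 3 9 4 1

Derivation:
After 1 (insert_before(32)): list=[32, 6, 5, 3, 9, 4, 1] cursor@6
After 2 (next): list=[32, 6, 5, 3, 9, 4, 1] cursor@5
After 3 (insert_after(56)): list=[32, 6, 5, 56, 3, 9, 4, 1] cursor@5
After 4 (delete_current): list=[32, 6, 56, 3, 9, 4, 1] cursor@56
After 5 (insert_after(33)): list=[32, 6, 56, 33, 3, 9, 4, 1] cursor@56
After 6 (insert_before(93)): list=[32, 6, 93, 56, 33, 3, 9, 4, 1] cursor@56
After 7 (insert_before(76)): list=[32, 6, 93, 76, 56, 33, 3, 9, 4, 1] cursor@56
After 8 (insert_after(46)): list=[32, 6, 93, 76, 56, 46, 33, 3, 9, 4, 1] cursor@56
After 9 (delete_current): list=[32, 6, 93, 76, 46, 33, 3, 9, 4, 1] cursor@46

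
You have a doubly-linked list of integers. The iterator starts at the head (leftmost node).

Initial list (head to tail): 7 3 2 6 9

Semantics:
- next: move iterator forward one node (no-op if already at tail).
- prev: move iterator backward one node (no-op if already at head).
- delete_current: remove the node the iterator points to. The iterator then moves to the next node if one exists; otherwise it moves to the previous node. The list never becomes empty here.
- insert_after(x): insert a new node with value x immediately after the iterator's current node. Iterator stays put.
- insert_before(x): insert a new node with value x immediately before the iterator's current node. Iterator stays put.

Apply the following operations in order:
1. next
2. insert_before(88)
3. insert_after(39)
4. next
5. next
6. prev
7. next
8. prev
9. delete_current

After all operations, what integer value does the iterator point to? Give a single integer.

Answer: 2

Derivation:
After 1 (next): list=[7, 3, 2, 6, 9] cursor@3
After 2 (insert_before(88)): list=[7, 88, 3, 2, 6, 9] cursor@3
After 3 (insert_after(39)): list=[7, 88, 3, 39, 2, 6, 9] cursor@3
After 4 (next): list=[7, 88, 3, 39, 2, 6, 9] cursor@39
After 5 (next): list=[7, 88, 3, 39, 2, 6, 9] cursor@2
After 6 (prev): list=[7, 88, 3, 39, 2, 6, 9] cursor@39
After 7 (next): list=[7, 88, 3, 39, 2, 6, 9] cursor@2
After 8 (prev): list=[7, 88, 3, 39, 2, 6, 9] cursor@39
After 9 (delete_current): list=[7, 88, 3, 2, 6, 9] cursor@2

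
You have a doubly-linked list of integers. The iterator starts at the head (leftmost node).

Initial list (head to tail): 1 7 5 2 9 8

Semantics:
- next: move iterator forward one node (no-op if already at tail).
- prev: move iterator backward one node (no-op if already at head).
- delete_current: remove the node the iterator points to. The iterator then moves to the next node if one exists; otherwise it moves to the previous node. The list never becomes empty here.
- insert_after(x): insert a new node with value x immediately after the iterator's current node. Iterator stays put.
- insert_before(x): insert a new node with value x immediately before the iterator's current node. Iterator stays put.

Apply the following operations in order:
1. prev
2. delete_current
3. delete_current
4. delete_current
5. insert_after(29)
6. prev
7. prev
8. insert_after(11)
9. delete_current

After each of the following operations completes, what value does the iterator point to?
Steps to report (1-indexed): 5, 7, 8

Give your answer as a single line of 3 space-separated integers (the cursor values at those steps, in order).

After 1 (prev): list=[1, 7, 5, 2, 9, 8] cursor@1
After 2 (delete_current): list=[7, 5, 2, 9, 8] cursor@7
After 3 (delete_current): list=[5, 2, 9, 8] cursor@5
After 4 (delete_current): list=[2, 9, 8] cursor@2
After 5 (insert_after(29)): list=[2, 29, 9, 8] cursor@2
After 6 (prev): list=[2, 29, 9, 8] cursor@2
After 7 (prev): list=[2, 29, 9, 8] cursor@2
After 8 (insert_after(11)): list=[2, 11, 29, 9, 8] cursor@2
After 9 (delete_current): list=[11, 29, 9, 8] cursor@11

Answer: 2 2 2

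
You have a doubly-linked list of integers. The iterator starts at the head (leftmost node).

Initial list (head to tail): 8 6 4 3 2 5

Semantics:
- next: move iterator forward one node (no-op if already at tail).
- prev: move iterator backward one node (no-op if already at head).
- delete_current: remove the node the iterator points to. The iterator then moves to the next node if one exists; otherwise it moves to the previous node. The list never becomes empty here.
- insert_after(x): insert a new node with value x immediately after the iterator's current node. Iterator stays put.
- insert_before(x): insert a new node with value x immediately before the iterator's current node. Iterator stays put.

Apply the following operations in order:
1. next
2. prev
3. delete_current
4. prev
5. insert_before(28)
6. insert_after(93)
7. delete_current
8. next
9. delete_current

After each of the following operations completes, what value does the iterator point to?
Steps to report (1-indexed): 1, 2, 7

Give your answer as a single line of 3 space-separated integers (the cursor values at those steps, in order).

After 1 (next): list=[8, 6, 4, 3, 2, 5] cursor@6
After 2 (prev): list=[8, 6, 4, 3, 2, 5] cursor@8
After 3 (delete_current): list=[6, 4, 3, 2, 5] cursor@6
After 4 (prev): list=[6, 4, 3, 2, 5] cursor@6
After 5 (insert_before(28)): list=[28, 6, 4, 3, 2, 5] cursor@6
After 6 (insert_after(93)): list=[28, 6, 93, 4, 3, 2, 5] cursor@6
After 7 (delete_current): list=[28, 93, 4, 3, 2, 5] cursor@93
After 8 (next): list=[28, 93, 4, 3, 2, 5] cursor@4
After 9 (delete_current): list=[28, 93, 3, 2, 5] cursor@3

Answer: 6 8 93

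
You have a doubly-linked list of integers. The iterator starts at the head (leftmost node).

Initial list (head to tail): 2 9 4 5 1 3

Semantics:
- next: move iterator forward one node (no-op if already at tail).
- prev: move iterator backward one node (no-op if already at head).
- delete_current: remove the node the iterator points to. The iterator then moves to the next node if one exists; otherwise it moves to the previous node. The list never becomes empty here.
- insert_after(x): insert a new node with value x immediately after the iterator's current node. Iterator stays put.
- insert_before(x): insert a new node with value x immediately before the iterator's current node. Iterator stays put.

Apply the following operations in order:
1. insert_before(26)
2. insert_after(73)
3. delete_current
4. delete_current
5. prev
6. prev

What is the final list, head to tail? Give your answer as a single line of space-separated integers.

After 1 (insert_before(26)): list=[26, 2, 9, 4, 5, 1, 3] cursor@2
After 2 (insert_after(73)): list=[26, 2, 73, 9, 4, 5, 1, 3] cursor@2
After 3 (delete_current): list=[26, 73, 9, 4, 5, 1, 3] cursor@73
After 4 (delete_current): list=[26, 9, 4, 5, 1, 3] cursor@9
After 5 (prev): list=[26, 9, 4, 5, 1, 3] cursor@26
After 6 (prev): list=[26, 9, 4, 5, 1, 3] cursor@26

Answer: 26 9 4 5 1 3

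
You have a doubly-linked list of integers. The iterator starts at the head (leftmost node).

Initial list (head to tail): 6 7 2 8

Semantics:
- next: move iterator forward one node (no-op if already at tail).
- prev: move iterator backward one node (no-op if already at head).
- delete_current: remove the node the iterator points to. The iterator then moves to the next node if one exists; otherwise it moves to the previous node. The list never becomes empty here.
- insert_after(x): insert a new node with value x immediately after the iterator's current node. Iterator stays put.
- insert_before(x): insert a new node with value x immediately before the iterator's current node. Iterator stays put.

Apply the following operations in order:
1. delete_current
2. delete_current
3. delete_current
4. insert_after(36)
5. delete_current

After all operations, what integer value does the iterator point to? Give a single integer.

Answer: 36

Derivation:
After 1 (delete_current): list=[7, 2, 8] cursor@7
After 2 (delete_current): list=[2, 8] cursor@2
After 3 (delete_current): list=[8] cursor@8
After 4 (insert_after(36)): list=[8, 36] cursor@8
After 5 (delete_current): list=[36] cursor@36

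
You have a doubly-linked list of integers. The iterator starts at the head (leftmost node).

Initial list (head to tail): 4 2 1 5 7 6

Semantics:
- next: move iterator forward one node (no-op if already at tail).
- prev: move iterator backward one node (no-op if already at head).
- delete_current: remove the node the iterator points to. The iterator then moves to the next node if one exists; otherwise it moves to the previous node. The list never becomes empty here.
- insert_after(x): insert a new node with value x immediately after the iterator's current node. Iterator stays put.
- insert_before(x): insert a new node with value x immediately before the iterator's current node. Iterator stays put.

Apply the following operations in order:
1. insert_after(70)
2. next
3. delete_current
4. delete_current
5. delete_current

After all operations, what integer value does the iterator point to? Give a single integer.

After 1 (insert_after(70)): list=[4, 70, 2, 1, 5, 7, 6] cursor@4
After 2 (next): list=[4, 70, 2, 1, 5, 7, 6] cursor@70
After 3 (delete_current): list=[4, 2, 1, 5, 7, 6] cursor@2
After 4 (delete_current): list=[4, 1, 5, 7, 6] cursor@1
After 5 (delete_current): list=[4, 5, 7, 6] cursor@5

Answer: 5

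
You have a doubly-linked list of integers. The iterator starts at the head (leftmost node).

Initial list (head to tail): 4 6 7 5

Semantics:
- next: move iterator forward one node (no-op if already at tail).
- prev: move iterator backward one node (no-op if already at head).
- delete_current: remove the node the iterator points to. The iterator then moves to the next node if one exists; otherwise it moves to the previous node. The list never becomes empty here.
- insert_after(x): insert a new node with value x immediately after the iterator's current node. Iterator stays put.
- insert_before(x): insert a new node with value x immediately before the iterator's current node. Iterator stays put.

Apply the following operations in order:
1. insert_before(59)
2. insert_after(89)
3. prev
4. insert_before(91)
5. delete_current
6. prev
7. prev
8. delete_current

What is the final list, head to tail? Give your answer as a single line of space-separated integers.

After 1 (insert_before(59)): list=[59, 4, 6, 7, 5] cursor@4
After 2 (insert_after(89)): list=[59, 4, 89, 6, 7, 5] cursor@4
After 3 (prev): list=[59, 4, 89, 6, 7, 5] cursor@59
After 4 (insert_before(91)): list=[91, 59, 4, 89, 6, 7, 5] cursor@59
After 5 (delete_current): list=[91, 4, 89, 6, 7, 5] cursor@4
After 6 (prev): list=[91, 4, 89, 6, 7, 5] cursor@91
After 7 (prev): list=[91, 4, 89, 6, 7, 5] cursor@91
After 8 (delete_current): list=[4, 89, 6, 7, 5] cursor@4

Answer: 4 89 6 7 5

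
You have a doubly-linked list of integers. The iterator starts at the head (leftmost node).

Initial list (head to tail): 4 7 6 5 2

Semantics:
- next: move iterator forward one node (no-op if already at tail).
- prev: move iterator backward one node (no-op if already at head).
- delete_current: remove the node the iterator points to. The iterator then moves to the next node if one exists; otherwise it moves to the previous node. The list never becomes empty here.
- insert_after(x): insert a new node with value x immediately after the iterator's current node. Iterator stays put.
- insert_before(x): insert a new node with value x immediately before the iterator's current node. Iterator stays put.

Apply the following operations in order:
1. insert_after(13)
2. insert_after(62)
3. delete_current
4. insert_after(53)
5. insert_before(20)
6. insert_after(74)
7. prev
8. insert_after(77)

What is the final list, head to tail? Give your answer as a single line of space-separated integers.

After 1 (insert_after(13)): list=[4, 13, 7, 6, 5, 2] cursor@4
After 2 (insert_after(62)): list=[4, 62, 13, 7, 6, 5, 2] cursor@4
After 3 (delete_current): list=[62, 13, 7, 6, 5, 2] cursor@62
After 4 (insert_after(53)): list=[62, 53, 13, 7, 6, 5, 2] cursor@62
After 5 (insert_before(20)): list=[20, 62, 53, 13, 7, 6, 5, 2] cursor@62
After 6 (insert_after(74)): list=[20, 62, 74, 53, 13, 7, 6, 5, 2] cursor@62
After 7 (prev): list=[20, 62, 74, 53, 13, 7, 6, 5, 2] cursor@20
After 8 (insert_after(77)): list=[20, 77, 62, 74, 53, 13, 7, 6, 5, 2] cursor@20

Answer: 20 77 62 74 53 13 7 6 5 2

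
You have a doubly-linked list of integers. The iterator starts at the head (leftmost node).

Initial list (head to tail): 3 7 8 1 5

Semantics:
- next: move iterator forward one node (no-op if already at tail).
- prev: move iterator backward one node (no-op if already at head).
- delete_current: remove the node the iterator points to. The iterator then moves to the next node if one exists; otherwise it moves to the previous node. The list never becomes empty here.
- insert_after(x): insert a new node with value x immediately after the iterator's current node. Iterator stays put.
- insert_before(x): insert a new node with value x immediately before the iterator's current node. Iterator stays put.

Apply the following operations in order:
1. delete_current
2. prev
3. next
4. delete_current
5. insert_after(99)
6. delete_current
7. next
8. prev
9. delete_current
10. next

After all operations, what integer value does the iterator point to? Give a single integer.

Answer: 5

Derivation:
After 1 (delete_current): list=[7, 8, 1, 5] cursor@7
After 2 (prev): list=[7, 8, 1, 5] cursor@7
After 3 (next): list=[7, 8, 1, 5] cursor@8
After 4 (delete_current): list=[7, 1, 5] cursor@1
After 5 (insert_after(99)): list=[7, 1, 99, 5] cursor@1
After 6 (delete_current): list=[7, 99, 5] cursor@99
After 7 (next): list=[7, 99, 5] cursor@5
After 8 (prev): list=[7, 99, 5] cursor@99
After 9 (delete_current): list=[7, 5] cursor@5
After 10 (next): list=[7, 5] cursor@5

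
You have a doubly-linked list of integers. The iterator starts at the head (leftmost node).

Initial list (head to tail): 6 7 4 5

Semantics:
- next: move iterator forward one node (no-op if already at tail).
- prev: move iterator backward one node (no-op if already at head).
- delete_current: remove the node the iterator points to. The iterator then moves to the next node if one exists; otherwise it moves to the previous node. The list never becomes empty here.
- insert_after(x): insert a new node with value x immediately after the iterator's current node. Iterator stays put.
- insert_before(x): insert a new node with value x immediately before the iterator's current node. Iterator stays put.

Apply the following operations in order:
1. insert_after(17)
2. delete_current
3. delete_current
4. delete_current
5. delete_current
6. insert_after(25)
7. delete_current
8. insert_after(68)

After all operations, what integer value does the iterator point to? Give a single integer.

After 1 (insert_after(17)): list=[6, 17, 7, 4, 5] cursor@6
After 2 (delete_current): list=[17, 7, 4, 5] cursor@17
After 3 (delete_current): list=[7, 4, 5] cursor@7
After 4 (delete_current): list=[4, 5] cursor@4
After 5 (delete_current): list=[5] cursor@5
After 6 (insert_after(25)): list=[5, 25] cursor@5
After 7 (delete_current): list=[25] cursor@25
After 8 (insert_after(68)): list=[25, 68] cursor@25

Answer: 25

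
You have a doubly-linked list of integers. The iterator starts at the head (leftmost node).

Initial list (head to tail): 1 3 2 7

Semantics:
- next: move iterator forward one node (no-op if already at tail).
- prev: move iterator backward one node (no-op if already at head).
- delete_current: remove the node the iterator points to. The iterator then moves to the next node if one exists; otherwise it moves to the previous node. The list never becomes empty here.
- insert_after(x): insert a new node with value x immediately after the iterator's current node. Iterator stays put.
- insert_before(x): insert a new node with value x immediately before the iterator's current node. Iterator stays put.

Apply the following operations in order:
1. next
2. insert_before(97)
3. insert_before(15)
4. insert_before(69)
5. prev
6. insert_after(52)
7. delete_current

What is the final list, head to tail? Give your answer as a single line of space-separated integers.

After 1 (next): list=[1, 3, 2, 7] cursor@3
After 2 (insert_before(97)): list=[1, 97, 3, 2, 7] cursor@3
After 3 (insert_before(15)): list=[1, 97, 15, 3, 2, 7] cursor@3
After 4 (insert_before(69)): list=[1, 97, 15, 69, 3, 2, 7] cursor@3
After 5 (prev): list=[1, 97, 15, 69, 3, 2, 7] cursor@69
After 6 (insert_after(52)): list=[1, 97, 15, 69, 52, 3, 2, 7] cursor@69
After 7 (delete_current): list=[1, 97, 15, 52, 3, 2, 7] cursor@52

Answer: 1 97 15 52 3 2 7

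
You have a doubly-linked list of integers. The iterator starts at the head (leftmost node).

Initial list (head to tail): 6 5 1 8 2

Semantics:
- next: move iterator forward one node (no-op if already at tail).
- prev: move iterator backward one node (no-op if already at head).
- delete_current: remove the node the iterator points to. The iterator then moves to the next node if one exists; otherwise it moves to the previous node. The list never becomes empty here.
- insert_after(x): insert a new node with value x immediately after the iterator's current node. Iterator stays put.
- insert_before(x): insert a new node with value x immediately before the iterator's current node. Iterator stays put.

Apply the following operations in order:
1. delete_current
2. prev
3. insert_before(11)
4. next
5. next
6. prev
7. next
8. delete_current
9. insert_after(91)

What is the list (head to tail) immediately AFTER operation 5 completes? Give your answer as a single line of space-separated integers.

After 1 (delete_current): list=[5, 1, 8, 2] cursor@5
After 2 (prev): list=[5, 1, 8, 2] cursor@5
After 3 (insert_before(11)): list=[11, 5, 1, 8, 2] cursor@5
After 4 (next): list=[11, 5, 1, 8, 2] cursor@1
After 5 (next): list=[11, 5, 1, 8, 2] cursor@8

Answer: 11 5 1 8 2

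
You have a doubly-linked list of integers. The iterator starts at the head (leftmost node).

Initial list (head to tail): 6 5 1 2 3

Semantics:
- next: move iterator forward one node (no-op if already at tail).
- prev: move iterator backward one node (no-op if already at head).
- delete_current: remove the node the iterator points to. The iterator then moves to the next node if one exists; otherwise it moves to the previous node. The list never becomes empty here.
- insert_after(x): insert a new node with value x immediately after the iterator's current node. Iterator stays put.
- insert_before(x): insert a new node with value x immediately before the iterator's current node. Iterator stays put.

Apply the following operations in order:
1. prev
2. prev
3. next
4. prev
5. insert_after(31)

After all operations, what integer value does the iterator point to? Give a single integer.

Answer: 6

Derivation:
After 1 (prev): list=[6, 5, 1, 2, 3] cursor@6
After 2 (prev): list=[6, 5, 1, 2, 3] cursor@6
After 3 (next): list=[6, 5, 1, 2, 3] cursor@5
After 4 (prev): list=[6, 5, 1, 2, 3] cursor@6
After 5 (insert_after(31)): list=[6, 31, 5, 1, 2, 3] cursor@6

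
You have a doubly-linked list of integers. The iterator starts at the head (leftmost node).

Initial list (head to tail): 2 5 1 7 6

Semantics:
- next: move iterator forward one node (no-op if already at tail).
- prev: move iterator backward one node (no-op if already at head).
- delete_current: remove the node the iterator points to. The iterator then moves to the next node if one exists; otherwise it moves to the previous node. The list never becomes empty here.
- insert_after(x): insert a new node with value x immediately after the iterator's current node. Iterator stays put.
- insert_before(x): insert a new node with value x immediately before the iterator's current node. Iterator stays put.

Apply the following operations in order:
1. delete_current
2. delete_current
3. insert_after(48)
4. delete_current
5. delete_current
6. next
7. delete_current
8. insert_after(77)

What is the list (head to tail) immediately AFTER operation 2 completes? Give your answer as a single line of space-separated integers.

Answer: 1 7 6

Derivation:
After 1 (delete_current): list=[5, 1, 7, 6] cursor@5
After 2 (delete_current): list=[1, 7, 6] cursor@1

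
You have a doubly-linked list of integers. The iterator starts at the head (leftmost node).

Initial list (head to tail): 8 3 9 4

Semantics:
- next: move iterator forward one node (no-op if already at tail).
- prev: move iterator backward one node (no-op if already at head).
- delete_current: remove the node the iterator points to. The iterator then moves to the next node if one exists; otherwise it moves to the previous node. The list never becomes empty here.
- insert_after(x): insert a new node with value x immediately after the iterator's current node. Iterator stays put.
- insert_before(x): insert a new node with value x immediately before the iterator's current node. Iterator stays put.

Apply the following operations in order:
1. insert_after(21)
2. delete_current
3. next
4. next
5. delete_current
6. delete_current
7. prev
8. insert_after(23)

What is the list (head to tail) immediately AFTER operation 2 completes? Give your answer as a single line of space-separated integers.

After 1 (insert_after(21)): list=[8, 21, 3, 9, 4] cursor@8
After 2 (delete_current): list=[21, 3, 9, 4] cursor@21

Answer: 21 3 9 4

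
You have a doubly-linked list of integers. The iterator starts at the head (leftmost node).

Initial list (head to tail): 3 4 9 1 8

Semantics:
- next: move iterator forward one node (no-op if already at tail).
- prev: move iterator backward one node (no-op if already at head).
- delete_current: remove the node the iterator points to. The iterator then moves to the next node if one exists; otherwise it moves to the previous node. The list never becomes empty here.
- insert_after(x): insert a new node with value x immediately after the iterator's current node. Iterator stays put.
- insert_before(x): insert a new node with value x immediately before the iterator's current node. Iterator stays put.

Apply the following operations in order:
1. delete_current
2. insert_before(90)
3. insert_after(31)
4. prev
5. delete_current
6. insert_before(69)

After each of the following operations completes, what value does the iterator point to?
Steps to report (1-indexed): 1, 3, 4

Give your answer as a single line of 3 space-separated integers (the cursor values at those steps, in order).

After 1 (delete_current): list=[4, 9, 1, 8] cursor@4
After 2 (insert_before(90)): list=[90, 4, 9, 1, 8] cursor@4
After 3 (insert_after(31)): list=[90, 4, 31, 9, 1, 8] cursor@4
After 4 (prev): list=[90, 4, 31, 9, 1, 8] cursor@90
After 5 (delete_current): list=[4, 31, 9, 1, 8] cursor@4
After 6 (insert_before(69)): list=[69, 4, 31, 9, 1, 8] cursor@4

Answer: 4 4 90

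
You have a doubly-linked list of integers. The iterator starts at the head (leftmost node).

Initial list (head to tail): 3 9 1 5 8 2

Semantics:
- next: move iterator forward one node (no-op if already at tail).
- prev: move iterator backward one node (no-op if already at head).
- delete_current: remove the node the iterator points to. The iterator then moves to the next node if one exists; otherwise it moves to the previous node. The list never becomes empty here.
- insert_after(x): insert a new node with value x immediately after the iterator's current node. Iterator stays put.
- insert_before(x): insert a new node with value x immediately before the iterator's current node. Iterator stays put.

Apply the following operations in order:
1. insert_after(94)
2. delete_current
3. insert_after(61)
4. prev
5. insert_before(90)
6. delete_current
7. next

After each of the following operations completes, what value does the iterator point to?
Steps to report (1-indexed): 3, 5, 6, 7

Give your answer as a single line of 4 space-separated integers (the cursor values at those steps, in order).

Answer: 94 94 61 9

Derivation:
After 1 (insert_after(94)): list=[3, 94, 9, 1, 5, 8, 2] cursor@3
After 2 (delete_current): list=[94, 9, 1, 5, 8, 2] cursor@94
After 3 (insert_after(61)): list=[94, 61, 9, 1, 5, 8, 2] cursor@94
After 4 (prev): list=[94, 61, 9, 1, 5, 8, 2] cursor@94
After 5 (insert_before(90)): list=[90, 94, 61, 9, 1, 5, 8, 2] cursor@94
After 6 (delete_current): list=[90, 61, 9, 1, 5, 8, 2] cursor@61
After 7 (next): list=[90, 61, 9, 1, 5, 8, 2] cursor@9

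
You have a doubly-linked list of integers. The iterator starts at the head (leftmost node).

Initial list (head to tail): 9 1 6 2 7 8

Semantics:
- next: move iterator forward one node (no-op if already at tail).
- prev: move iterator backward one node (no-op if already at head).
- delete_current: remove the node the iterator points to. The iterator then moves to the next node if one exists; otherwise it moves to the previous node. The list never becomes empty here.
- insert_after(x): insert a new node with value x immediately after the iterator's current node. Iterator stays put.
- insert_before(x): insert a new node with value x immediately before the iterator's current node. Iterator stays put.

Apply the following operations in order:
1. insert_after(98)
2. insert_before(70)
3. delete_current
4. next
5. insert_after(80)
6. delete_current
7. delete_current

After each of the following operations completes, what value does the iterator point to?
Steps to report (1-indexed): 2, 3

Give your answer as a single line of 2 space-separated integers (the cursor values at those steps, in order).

Answer: 9 98

Derivation:
After 1 (insert_after(98)): list=[9, 98, 1, 6, 2, 7, 8] cursor@9
After 2 (insert_before(70)): list=[70, 9, 98, 1, 6, 2, 7, 8] cursor@9
After 3 (delete_current): list=[70, 98, 1, 6, 2, 7, 8] cursor@98
After 4 (next): list=[70, 98, 1, 6, 2, 7, 8] cursor@1
After 5 (insert_after(80)): list=[70, 98, 1, 80, 6, 2, 7, 8] cursor@1
After 6 (delete_current): list=[70, 98, 80, 6, 2, 7, 8] cursor@80
After 7 (delete_current): list=[70, 98, 6, 2, 7, 8] cursor@6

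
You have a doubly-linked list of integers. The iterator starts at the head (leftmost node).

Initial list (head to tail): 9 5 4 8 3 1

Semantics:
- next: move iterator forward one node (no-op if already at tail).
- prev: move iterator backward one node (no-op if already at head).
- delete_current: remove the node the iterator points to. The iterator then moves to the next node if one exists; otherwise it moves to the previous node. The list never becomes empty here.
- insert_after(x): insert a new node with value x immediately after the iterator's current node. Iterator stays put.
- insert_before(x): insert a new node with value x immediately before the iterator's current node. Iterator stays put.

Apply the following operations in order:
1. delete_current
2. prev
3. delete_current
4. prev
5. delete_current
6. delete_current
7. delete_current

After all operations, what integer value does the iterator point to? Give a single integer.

After 1 (delete_current): list=[5, 4, 8, 3, 1] cursor@5
After 2 (prev): list=[5, 4, 8, 3, 1] cursor@5
After 3 (delete_current): list=[4, 8, 3, 1] cursor@4
After 4 (prev): list=[4, 8, 3, 1] cursor@4
After 5 (delete_current): list=[8, 3, 1] cursor@8
After 6 (delete_current): list=[3, 1] cursor@3
After 7 (delete_current): list=[1] cursor@1

Answer: 1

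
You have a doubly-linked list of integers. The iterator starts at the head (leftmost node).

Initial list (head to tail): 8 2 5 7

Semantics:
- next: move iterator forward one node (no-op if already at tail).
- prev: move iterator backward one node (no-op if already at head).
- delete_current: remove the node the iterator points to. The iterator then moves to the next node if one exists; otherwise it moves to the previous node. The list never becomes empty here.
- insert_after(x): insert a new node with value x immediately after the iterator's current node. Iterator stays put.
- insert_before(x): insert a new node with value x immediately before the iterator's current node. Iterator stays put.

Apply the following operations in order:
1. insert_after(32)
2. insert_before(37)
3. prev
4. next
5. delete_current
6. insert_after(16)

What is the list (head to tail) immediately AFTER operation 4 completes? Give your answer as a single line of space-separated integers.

Answer: 37 8 32 2 5 7

Derivation:
After 1 (insert_after(32)): list=[8, 32, 2, 5, 7] cursor@8
After 2 (insert_before(37)): list=[37, 8, 32, 2, 5, 7] cursor@8
After 3 (prev): list=[37, 8, 32, 2, 5, 7] cursor@37
After 4 (next): list=[37, 8, 32, 2, 5, 7] cursor@8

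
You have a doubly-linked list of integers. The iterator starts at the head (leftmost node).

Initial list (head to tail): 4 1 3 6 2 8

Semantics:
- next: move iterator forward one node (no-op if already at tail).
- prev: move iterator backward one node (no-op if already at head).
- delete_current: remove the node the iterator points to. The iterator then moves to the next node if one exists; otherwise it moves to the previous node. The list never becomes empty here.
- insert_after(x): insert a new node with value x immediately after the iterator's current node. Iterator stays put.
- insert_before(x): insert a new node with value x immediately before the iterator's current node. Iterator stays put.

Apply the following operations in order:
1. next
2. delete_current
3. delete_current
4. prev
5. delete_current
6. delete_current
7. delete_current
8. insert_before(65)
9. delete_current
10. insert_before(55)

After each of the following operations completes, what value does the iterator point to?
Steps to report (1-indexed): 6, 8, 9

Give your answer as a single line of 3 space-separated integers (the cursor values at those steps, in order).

After 1 (next): list=[4, 1, 3, 6, 2, 8] cursor@1
After 2 (delete_current): list=[4, 3, 6, 2, 8] cursor@3
After 3 (delete_current): list=[4, 6, 2, 8] cursor@6
After 4 (prev): list=[4, 6, 2, 8] cursor@4
After 5 (delete_current): list=[6, 2, 8] cursor@6
After 6 (delete_current): list=[2, 8] cursor@2
After 7 (delete_current): list=[8] cursor@8
After 8 (insert_before(65)): list=[65, 8] cursor@8
After 9 (delete_current): list=[65] cursor@65
After 10 (insert_before(55)): list=[55, 65] cursor@65

Answer: 2 8 65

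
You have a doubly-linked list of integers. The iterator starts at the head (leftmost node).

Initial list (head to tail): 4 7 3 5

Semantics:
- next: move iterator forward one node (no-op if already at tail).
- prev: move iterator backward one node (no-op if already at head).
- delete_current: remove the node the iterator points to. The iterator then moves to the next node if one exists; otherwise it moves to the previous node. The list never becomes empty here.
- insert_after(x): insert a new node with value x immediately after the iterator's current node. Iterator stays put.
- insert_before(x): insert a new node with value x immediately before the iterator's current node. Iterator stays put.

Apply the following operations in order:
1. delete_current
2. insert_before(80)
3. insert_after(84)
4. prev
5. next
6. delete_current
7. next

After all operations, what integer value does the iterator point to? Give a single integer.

After 1 (delete_current): list=[7, 3, 5] cursor@7
After 2 (insert_before(80)): list=[80, 7, 3, 5] cursor@7
After 3 (insert_after(84)): list=[80, 7, 84, 3, 5] cursor@7
After 4 (prev): list=[80, 7, 84, 3, 5] cursor@80
After 5 (next): list=[80, 7, 84, 3, 5] cursor@7
After 6 (delete_current): list=[80, 84, 3, 5] cursor@84
After 7 (next): list=[80, 84, 3, 5] cursor@3

Answer: 3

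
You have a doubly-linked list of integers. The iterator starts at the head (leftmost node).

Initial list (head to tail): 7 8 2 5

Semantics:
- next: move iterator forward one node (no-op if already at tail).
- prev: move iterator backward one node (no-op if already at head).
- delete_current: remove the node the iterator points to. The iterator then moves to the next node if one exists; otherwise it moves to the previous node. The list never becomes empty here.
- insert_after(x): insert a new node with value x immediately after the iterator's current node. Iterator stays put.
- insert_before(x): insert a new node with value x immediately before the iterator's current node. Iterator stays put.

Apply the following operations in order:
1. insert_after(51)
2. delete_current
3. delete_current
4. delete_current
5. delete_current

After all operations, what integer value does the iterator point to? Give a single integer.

After 1 (insert_after(51)): list=[7, 51, 8, 2, 5] cursor@7
After 2 (delete_current): list=[51, 8, 2, 5] cursor@51
After 3 (delete_current): list=[8, 2, 5] cursor@8
After 4 (delete_current): list=[2, 5] cursor@2
After 5 (delete_current): list=[5] cursor@5

Answer: 5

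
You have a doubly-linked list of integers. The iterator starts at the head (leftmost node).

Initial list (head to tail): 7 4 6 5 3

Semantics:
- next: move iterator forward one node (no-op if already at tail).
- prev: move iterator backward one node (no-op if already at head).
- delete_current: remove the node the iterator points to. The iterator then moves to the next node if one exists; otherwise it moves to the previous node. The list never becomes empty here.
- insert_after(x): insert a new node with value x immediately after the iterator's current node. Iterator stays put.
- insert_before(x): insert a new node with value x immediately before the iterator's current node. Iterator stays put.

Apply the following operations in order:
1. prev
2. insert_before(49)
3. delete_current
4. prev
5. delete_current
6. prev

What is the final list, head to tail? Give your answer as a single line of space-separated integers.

After 1 (prev): list=[7, 4, 6, 5, 3] cursor@7
After 2 (insert_before(49)): list=[49, 7, 4, 6, 5, 3] cursor@7
After 3 (delete_current): list=[49, 4, 6, 5, 3] cursor@4
After 4 (prev): list=[49, 4, 6, 5, 3] cursor@49
After 5 (delete_current): list=[4, 6, 5, 3] cursor@4
After 6 (prev): list=[4, 6, 5, 3] cursor@4

Answer: 4 6 5 3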